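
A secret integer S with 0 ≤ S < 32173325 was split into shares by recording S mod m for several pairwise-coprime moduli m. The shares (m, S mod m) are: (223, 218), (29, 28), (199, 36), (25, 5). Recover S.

20637530

The moduli are pairwise coprime; N = 223·29·199·25 = 32173325.
N/223 = 144275; 144275 ≡ 217 (mod 223); 217·37 ≡ 1, so inverse 37.
N/29 = 1109425; 1109425 ≡ 1 (mod 29), inverse 1.
N/199 = 161675; 161675 ≡ 87 (mod 199); 87·183 ≡ 1, so inverse 183.
N/25 = 1286933; 1286933 ≡ 8 (mod 25); 8·22 ≡ 1, so inverse 22.
S ≡ 218·144275·37 + 28·1109425·1 + 36·161675·183 + 5·1286933·22 = 2401463580.
2401463580 mod 32173325 = 20637530.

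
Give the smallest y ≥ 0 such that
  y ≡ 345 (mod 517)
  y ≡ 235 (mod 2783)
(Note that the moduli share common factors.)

30848

Combine the congruences pairwise.
gcd(517, 2783) = 11 and 11 | (235 − 345), so the pair is consistent; merging gives y ≡ 30848 (mod 130801), where 130801 = lcm(517, 2783).
The solution is unique modulo lcm(517, 2783) = 130801.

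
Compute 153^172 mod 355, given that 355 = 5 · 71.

146

Mod 5: 153 ≡ 3; since 4 | 172, by Fermat 3^172 ≡ 1 (mod 5).
Mod 71: 153 ≡ 11; by Fermat, exponent reduces to 172 mod 70 = 32; 11^32 ≡ 4 (mod 71).
Combine by CRT: x ≡ 1 (mod 5), x ≡ 4 (mod 71) ⇒ x ≡ 146 (mod 355).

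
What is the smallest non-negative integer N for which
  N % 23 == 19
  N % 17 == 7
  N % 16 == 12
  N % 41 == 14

The moduli are pairwise coprime; M = 23·17·16·41 = 256496.
M/23 = 11152; 11152 ≡ 20 (mod 23); 20·15 ≡ 1, so inverse 15.
M/17 = 15088; 15088 ≡ 9 (mod 17); 9·2 ≡ 1, so inverse 2.
M/16 = 16031; 16031 ≡ 15 (mod 16); 15·15 ≡ 1, so inverse 15.
M/41 = 6256; 6256 ≡ 24 (mod 41); 24·12 ≡ 1, so inverse 12.
N ≡ 19·11152·15 + 7·15088·2 + 12·16031·15 + 14·6256·12 = 7326140.
7326140 mod 256496 = 144252.

144252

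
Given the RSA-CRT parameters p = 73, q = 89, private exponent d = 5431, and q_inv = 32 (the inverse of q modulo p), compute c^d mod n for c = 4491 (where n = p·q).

d_p = d mod (p−1) = 5431 mod 72 = 31; d_q = d mod (q−1) = 63.
m₁ = c^(d_p) mod p: c ≡ 38 (mod 73), and 38^31 mod 73 = 50.
m₂ = c^(d_q) mod q: c ≡ 41 (mod 89), and 41^63 mod 89 = 27.
h = q_inv·(m₁ − m₂) mod p = 32·(50 − 27) mod 73 = 6.
m = m₂ + h·q = 27 + 6·89 = 561.

561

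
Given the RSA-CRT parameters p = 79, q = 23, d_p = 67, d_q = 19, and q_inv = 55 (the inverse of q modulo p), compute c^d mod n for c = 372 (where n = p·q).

m₁ = c^(d_p) mod p: c ≡ 56 (mod 79), and 56^67 mod 79 = 56.
m₂ = c^(d_q) mod q: c ≡ 4 (mod 23), and 4^19 mod 23 = 9.
h = q_inv·(m₁ − m₂) mod p = 55·(56 − 9) mod 79 = 57.
m = m₂ + h·q = 9 + 57·23 = 1320.

1320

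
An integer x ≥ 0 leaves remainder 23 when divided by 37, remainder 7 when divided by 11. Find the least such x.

282

Combine the congruences pairwise.
From x ≡ 23 (mod 37) write x = 23 + 37t. Substituting into x ≡ 7 (mod 11) gives 37t ≡ 6 (mod 11), and since 4⁻¹ ≡ 3 (mod 11), t ≡ 7. Hence x ≡ 23 + 37·7 = 282 (mod 407).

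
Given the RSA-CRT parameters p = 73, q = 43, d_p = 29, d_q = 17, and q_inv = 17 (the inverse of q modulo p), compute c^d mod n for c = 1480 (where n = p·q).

33

m₁ = c^(d_p) mod p: c ≡ 20 (mod 73), and 20^29 mod 73 = 33.
m₂ = c^(d_q) mod q: c ≡ 18 (mod 43), and 18^17 mod 43 = 33.
h = q_inv·(m₁ − m₂) mod p = 17·(33 − 33) mod 73 = 0.
m = m₂ + h·q = 33 + 0·43 = 33.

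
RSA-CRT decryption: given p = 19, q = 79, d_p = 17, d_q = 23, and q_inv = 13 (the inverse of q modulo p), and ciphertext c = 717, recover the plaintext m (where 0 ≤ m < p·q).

m₁ = c^(d_p) mod p: c ≡ 14 (mod 19), and 14^17 mod 19 = 15.
m₂ = c^(d_q) mod q: c ≡ 6 (mod 79), and 6^23 mod 79 = 35.
h = q_inv·(m₁ − m₂) mod p = 13·(15 − 35) mod 19 = 6.
m = m₂ + h·q = 35 + 6·79 = 509.

509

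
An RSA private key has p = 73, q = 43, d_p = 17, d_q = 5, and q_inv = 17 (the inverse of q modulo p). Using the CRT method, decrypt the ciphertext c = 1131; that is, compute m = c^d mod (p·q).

m₁ = c^(d_p) mod p: c ≡ 36 (mod 73), and 36^17 mod 73 = 71.
m₂ = c^(d_q) mod q: c ≡ 13 (mod 43), and 13^5 mod 43 = 31.
h = q_inv·(m₁ − m₂) mod p = 17·(71 − 31) mod 73 = 23.
m = m₂ + h·q = 31 + 23·43 = 1020.

1020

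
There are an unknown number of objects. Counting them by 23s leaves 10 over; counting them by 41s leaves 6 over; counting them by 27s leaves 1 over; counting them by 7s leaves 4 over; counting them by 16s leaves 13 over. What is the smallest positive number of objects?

Combine the congruences pairwise.
From N ≡ 10 (mod 23) write N = 10 + 23t. Substituting into N ≡ 6 (mod 41) gives 23t ≡ 37 (mod 41), and since 23⁻¹ ≡ 25 (mod 41), t ≡ 23. Hence N ≡ 10 + 23·23 = 539 (mod 943).
From N ≡ 539 (mod 943) write N = 539 + 943t. Substituting into N ≡ 1 (mod 27) gives 943t ≡ 2 (mod 27), and since 25⁻¹ ≡ 13 (mod 27), t ≡ 26. Hence N ≡ 539 + 943·26 = 25057 (mod 25461).
From N ≡ 25057 (mod 25461) write N = 25057 + 25461t. Substituting into N ≡ 4 (mod 7) gives 25461t ≡ 0 (mod 7), and since 2⁻¹ ≡ 4 (mod 7), t ≡ 0. Hence N ≡ 25057 + 25461·0 = 25057 (mod 178227).
From N ≡ 25057 (mod 178227) write N = 25057 + 178227t. Substituting into N ≡ 13 (mod 16) gives 178227t ≡ 12 (mod 16), and since 3⁻¹ ≡ 11 (mod 16), t ≡ 4. Hence N ≡ 25057 + 178227·4 = 737965 (mod 2851632).

737965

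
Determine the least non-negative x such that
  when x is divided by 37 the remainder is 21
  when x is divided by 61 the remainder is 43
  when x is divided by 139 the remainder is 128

The moduli are pairwise coprime; N = 37·61·139 = 313723.
N/37 = 8479; 8479 ≡ 6 (mod 37); 6·31 ≡ 1, so inverse 31.
N/61 = 5143; 5143 ≡ 19 (mod 61); 19·45 ≡ 1, so inverse 45.
N/139 = 2257; 2257 ≡ 33 (mod 139); 33·59 ≡ 1, so inverse 59.
x ≡ 21·8479·31 + 43·5143·45 + 128·2257·59 = 32516398.
32516398 mod 313723 = 202929.

202929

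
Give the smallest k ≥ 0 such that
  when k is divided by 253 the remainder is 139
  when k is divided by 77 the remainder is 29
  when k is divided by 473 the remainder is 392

11271

gcd(253, 77) = 11 and 11 | (29 − 139), so the pair is consistent; merging gives k ≡ 645 (mod 1771), where 1771 = lcm(253, 77).
gcd(1771, 473) = 11 and 11 | (392 − 645), so the pair is consistent; merging gives k ≡ 11271 (mod 76153), where 76153 = lcm(1771, 473).
The solution is unique modulo lcm(253, 77, 473) = 76153.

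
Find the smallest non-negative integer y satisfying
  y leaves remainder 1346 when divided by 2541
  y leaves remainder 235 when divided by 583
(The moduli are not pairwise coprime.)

44543

Combine the congruences pairwise.
gcd(2541, 583) = 11 and 11 | (235 − 1346), so the pair is consistent; merging gives y ≡ 44543 (mod 134673), where 134673 = lcm(2541, 583).
The solution is unique modulo lcm(2541, 583) = 134673.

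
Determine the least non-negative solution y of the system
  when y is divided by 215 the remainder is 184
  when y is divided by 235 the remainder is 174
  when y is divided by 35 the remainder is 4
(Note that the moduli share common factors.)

25554

gcd(215, 235) = 5 and 5 | (174 − 184), so the pair is consistent; merging gives y ≡ 5344 (mod 10105), where 10105 = lcm(215, 235).
gcd(10105, 35) = 5 and 5 | (4 − 5344), so the pair is consistent; merging gives y ≡ 25554 (mod 70735), where 70735 = lcm(10105, 35).
The solution is unique modulo lcm(215, 235, 35) = 70735.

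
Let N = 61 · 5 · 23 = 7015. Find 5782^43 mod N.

5538

Mod 61: 5782 ≡ 48; 48^43 ≡ 48 (mod 61).
Mod 5: 5782 ≡ 2; by Fermat, exponent reduces to 43 mod 4 = 3; 2^3 ≡ 3 (mod 5).
Mod 23: 5782 ≡ 9; by Fermat, exponent reduces to 43 mod 22 = 21; 9^21 ≡ 18 (mod 23).
Combine by CRT: x ≡ 48 (mod 61), x ≡ 3 (mod 5), x ≡ 18 (mod 23) ⇒ x ≡ 5538 (mod 7015).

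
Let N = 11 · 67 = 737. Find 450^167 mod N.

Mod 11: 450 ≡ 10; by Fermat, exponent reduces to 167 mod 10 = 7; 10^7 ≡ 10 (mod 11).
Mod 67: 450 ≡ 48; by Fermat, exponent reduces to 167 mod 66 = 35; 48^35 ≡ 41 (mod 67).
Combine by CRT: x ≡ 10 (mod 11), x ≡ 41 (mod 67) ⇒ x ≡ 175 (mod 737).

175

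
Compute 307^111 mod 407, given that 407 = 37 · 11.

406

Mod 37: 307 ≡ 11; by Fermat, exponent reduces to 111 mod 36 = 3; 11^3 ≡ 36 (mod 37).
Mod 11: 307 ≡ 10; by Fermat, exponent reduces to 111 mod 10 = 1; 10^1 ≡ 10 (mod 11).
Combine by CRT: x ≡ 36 (mod 37), x ≡ 10 (mod 11) ⇒ x ≡ 406 (mod 407).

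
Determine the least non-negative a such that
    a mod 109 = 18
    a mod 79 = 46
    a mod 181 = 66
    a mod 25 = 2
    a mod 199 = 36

4731540252

The moduli are pairwise coprime; N = 109·79·181·25·199 = 7753990225.
N/109 = 71137525; 71137525 ≡ 92 (mod 109); 92·32 ≡ 1, so inverse 32.
N/79 = 98151775; 98151775 ≡ 42 (mod 79); 42·32 ≡ 1, so inverse 32.
N/181 = 42839725; 42839725 ≡ 102 (mod 181); 102·126 ≡ 1, so inverse 126.
N/25 = 310159609; 310159609 ≡ 9 (mod 25); 9·14 ≡ 1, so inverse 14.
N/199 = 38964775; 38964775 ≡ 177 (mod 199); 177·9 ≡ 1, so inverse 9.
a ≡ 18·71137525·32 + 46·98151775·32 + 66·42839725·126 + 2·310159609·14 + 36·38964775·9 = 563018836452.
563018836452 mod 7753990225 = 4731540252.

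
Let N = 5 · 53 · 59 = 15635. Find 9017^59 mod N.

11318

Mod 5: 9017 ≡ 2; by Fermat, exponent reduces to 59 mod 4 = 3; 2^3 ≡ 3 (mod 5).
Mod 53: 9017 ≡ 7; by Fermat, exponent reduces to 59 mod 52 = 7; 7^7 ≡ 29 (mod 53).
Mod 59: 9017 ≡ 49; by Fermat, exponent reduces to 59 mod 58 = 1; 49^1 ≡ 49 (mod 59).
Combine by CRT: x ≡ 3 (mod 5), x ≡ 29 (mod 53), x ≡ 49 (mod 59) ⇒ x ≡ 11318 (mod 15635).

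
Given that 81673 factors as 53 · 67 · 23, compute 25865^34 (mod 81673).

Mod 53: 25865 ≡ 1; 1^34 ≡ 1 (mod 53).
Mod 67: 25865 ≡ 3; 3^34 ≡ 64 (mod 67).
Mod 23: 25865 ≡ 13; by Fermat, exponent reduces to 34 mod 22 = 12; 13^12 ≡ 13 (mod 23).
Combine by CRT: x ≡ 1 (mod 53), x ≡ 64 (mod 67), x ≡ 13 (mod 23) ⇒ x ≡ 44150 (mod 81673).

44150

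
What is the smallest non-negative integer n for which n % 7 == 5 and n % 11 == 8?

From n ≡ 5 (mod 7) write n = 5 + 7t. Substituting into n ≡ 8 (mod 11) gives 7t ≡ 3 (mod 11), and since 7⁻¹ ≡ 8 (mod 11), t ≡ 2. Hence n ≡ 5 + 7·2 = 19 (mod 77).

19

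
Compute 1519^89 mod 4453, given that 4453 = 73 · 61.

2308

Mod 73: 1519 ≡ 59; by Fermat, exponent reduces to 89 mod 72 = 17; 59^17 ≡ 45 (mod 73).
Mod 61: 1519 ≡ 55; by Fermat, exponent reduces to 89 mod 60 = 29; 55^29 ≡ 51 (mod 61).
Combine by CRT: x ≡ 45 (mod 73), x ≡ 51 (mod 61) ⇒ x ≡ 2308 (mod 4453).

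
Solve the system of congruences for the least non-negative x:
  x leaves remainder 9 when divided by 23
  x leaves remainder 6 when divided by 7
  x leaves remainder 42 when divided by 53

3275

The moduli are pairwise coprime; N = 23·7·53 = 8533.
N/23 = 371; 371 ≡ 3 (mod 23); 3·8 ≡ 1, so inverse 8.
N/7 = 1219; 1219 ≡ 1 (mod 7), inverse 1.
N/53 = 161; 161 ≡ 2 (mod 53); 2·27 ≡ 1, so inverse 27.
x ≡ 9·371·8 + 6·1219·1 + 42·161·27 = 216600.
216600 mod 8533 = 3275.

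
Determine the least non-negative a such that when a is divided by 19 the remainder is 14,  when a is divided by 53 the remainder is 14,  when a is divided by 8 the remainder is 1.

From a ≡ 14 (mod 19) write a = 14 + 19t. Substituting into a ≡ 14 (mod 53) gives 19t ≡ 0 (mod 53), and since 19⁻¹ ≡ 14 (mod 53), t ≡ 0. Hence a ≡ 14 + 19·0 = 14 (mod 1007).
From a ≡ 14 (mod 1007) write a = 14 + 1007t. Substituting into a ≡ 1 (mod 8) gives 1007t ≡ 3 (mod 8), and since 7⁻¹ ≡ 7 (mod 8), t ≡ 5. Hence a ≡ 14 + 1007·5 = 5049 (mod 8056).

5049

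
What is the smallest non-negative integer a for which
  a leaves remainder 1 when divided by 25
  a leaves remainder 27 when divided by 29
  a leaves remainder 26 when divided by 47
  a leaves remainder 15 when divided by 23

547576

From a ≡ 1 (mod 25) write a = 1 + 25t. Substituting into a ≡ 27 (mod 29) gives 25t ≡ 26 (mod 29), and since 25⁻¹ ≡ 7 (mod 29), t ≡ 8. Hence a ≡ 1 + 25·8 = 201 (mod 725).
From a ≡ 201 (mod 725) write a = 201 + 725t. Substituting into a ≡ 26 (mod 47) gives 725t ≡ 13 (mod 47), and since 20⁻¹ ≡ 40 (mod 47), t ≡ 3. Hence a ≡ 201 + 725·3 = 2376 (mod 34075).
From a ≡ 2376 (mod 34075) write a = 2376 + 34075t. Substituting into a ≡ 15 (mod 23) gives 34075t ≡ 8 (mod 23), and since 12⁻¹ ≡ 2 (mod 23), t ≡ 16. Hence a ≡ 2376 + 34075·16 = 547576 (mod 783725).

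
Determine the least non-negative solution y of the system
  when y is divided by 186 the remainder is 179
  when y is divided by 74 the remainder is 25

Combine the congruences pairwise.
gcd(186, 74) = 2 and 2 | (25 − 179), so the pair is consistent; merging gives y ≡ 5945 (mod 6882), where 6882 = lcm(186, 74).
The solution is unique modulo lcm(186, 74) = 6882.

5945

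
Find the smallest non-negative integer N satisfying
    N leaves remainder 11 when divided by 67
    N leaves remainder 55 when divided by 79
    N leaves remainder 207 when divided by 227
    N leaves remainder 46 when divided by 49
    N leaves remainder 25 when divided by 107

The moduli are pairwise coprime; M = 67·79·227·49·107 = 6299522173.
M/67 = 94022719; 94022719 ≡ 11 (mod 67); 11·61 ≡ 1, so inverse 61.
M/79 = 79740787; 79740787 ≡ 4 (mod 79); 4·20 ≡ 1, so inverse 20.
M/227 = 27751199; 27751199 ≡ 222 (mod 227); 222·136 ≡ 1, so inverse 136.
M/49 = 128561677; 128561677 ≡ 34 (mod 49); 34·13 ≡ 1, so inverse 13.
M/107 = 58874039; 58874039 ≡ 71 (mod 107); 71·104 ≡ 1, so inverse 104.
N ≡ 11·94022719·61 + 55·79740787·20 + 207·27751199·136 + 46·128561677·13 + 25·58874039·104 = 1162008248643.
1162008248643 mod 6299522173 = 2896168811.

2896168811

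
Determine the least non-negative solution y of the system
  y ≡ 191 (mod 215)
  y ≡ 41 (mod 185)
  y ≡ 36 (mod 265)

197991

Combine the congruences pairwise.
gcd(215, 185) = 5 and 5 | (41 − 191), so the pair is consistent; merging gives y ≡ 7071 (mod 7955), where 7955 = lcm(215, 185).
gcd(7955, 265) = 5 and 5 | (36 − 7071), so the pair is consistent; merging gives y ≡ 197991 (mod 421615), where 421615 = lcm(7955, 265).
The solution is unique modulo lcm(215, 185, 265) = 421615.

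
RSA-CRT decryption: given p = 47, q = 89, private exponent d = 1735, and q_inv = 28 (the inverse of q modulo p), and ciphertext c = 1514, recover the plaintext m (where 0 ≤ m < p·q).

3739

d_p = d mod (p−1) = 1735 mod 46 = 33; d_q = d mod (q−1) = 63.
m₁ = c^(d_p) mod p: c ≡ 10 (mod 47), and 10^33 mod 47 = 26.
m₂ = c^(d_q) mod q: c ≡ 1 (mod 89), and 1^63 mod 89 = 1.
h = q_inv·(m₁ − m₂) mod p = 28·(26 − 1) mod 47 = 42.
m = m₂ + h·q = 1 + 42·89 = 3739.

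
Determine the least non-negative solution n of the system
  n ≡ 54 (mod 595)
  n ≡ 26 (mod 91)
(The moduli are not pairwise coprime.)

3029

gcd(595, 91) = 7 and 7 | (26 − 54), so the pair is consistent; merging gives n ≡ 3029 (mod 7735), where 7735 = lcm(595, 91).
The solution is unique modulo lcm(595, 91) = 7735.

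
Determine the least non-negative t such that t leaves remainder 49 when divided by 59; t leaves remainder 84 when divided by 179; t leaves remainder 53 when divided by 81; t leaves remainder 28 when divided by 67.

The moduli are pairwise coprime; N = 59·179·81·67 = 57314547.
N/59 = 971433; 971433 ≡ 57 (mod 59); 57·29 ≡ 1, so inverse 29.
N/179 = 320193; 320193 ≡ 141 (mod 179); 141·146 ≡ 1, so inverse 146.
N/81 = 707587; 707587 ≡ 52 (mod 81); 52·67 ≡ 1, so inverse 67.
N/67 = 855441; 855441 ≡ 52 (mod 67); 52·58 ≡ 1, so inverse 58.
t ≡ 49·971433·29 + 84·320193·146 + 53·707587·67 + 28·855441·58 = 9209130866.
9209130866 mod 57314547 = 38803346.

38803346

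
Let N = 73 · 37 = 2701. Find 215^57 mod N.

1396

Mod 73: 215 ≡ 69; 69^57 ≡ 9 (mod 73).
Mod 37: 215 ≡ 30; by Fermat, exponent reduces to 57 mod 36 = 21; 30^21 ≡ 27 (mod 37).
Combine by CRT: x ≡ 9 (mod 73), x ≡ 27 (mod 37) ⇒ x ≡ 1396 (mod 2701).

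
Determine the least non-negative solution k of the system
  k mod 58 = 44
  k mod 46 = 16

798

gcd(58, 46) = 2 and 2 | (16 − 44), so the pair is consistent; merging gives k ≡ 798 (mod 1334), where 1334 = lcm(58, 46).
The solution is unique modulo lcm(58, 46) = 1334.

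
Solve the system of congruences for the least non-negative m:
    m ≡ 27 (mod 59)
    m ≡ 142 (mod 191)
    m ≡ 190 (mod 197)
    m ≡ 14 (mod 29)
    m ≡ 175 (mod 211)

12621110343

The moduli are pairwise coprime; N = 59·191·197·29·211 = 13584137167.
N/59 = 230239613; 230239613 ≡ 19 (mod 59); 19·28 ≡ 1, so inverse 28.
N/191 = 71121137; 71121137 ≡ 186 (mod 191); 186·38 ≡ 1, so inverse 38.
N/197 = 68955011; 68955011 ≡ 86 (mod 197); 86·126 ≡ 1, so inverse 126.
N/29 = 468418523; 468418523 ≡ 25 (mod 29); 25·7 ≡ 1, so inverse 7.
N/211 = 64379797; 64379797 ≡ 110 (mod 211); 110·94 ≡ 1, so inverse 94.
m ≡ 27·230239613·28 + 142·71121137·38 + 190·68955011·126 + 14·468418523·7 + 175·64379797·94 = 3313566441924.
3313566441924 mod 13584137167 = 12621110343.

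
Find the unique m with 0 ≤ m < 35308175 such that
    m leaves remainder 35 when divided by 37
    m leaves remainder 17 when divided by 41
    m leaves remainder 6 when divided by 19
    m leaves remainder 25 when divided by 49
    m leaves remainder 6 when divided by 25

34494506

From m ≡ 35 (mod 37) write m = 35 + 37t. Substituting into m ≡ 17 (mod 41) gives 37t ≡ 23 (mod 41), and since 37⁻¹ ≡ 10 (mod 41), t ≡ 25. Hence m ≡ 35 + 37·25 = 960 (mod 1517).
From m ≡ 960 (mod 1517) write m = 960 + 1517t. Substituting into m ≡ 6 (mod 19) gives 1517t ≡ 15 (mod 19), and since 16⁻¹ ≡ 6 (mod 19), t ≡ 14. Hence m ≡ 960 + 1517·14 = 22198 (mod 28823).
From m ≡ 22198 (mod 28823) write m = 22198 + 28823t. Substituting into m ≡ 25 (mod 49) gives 28823t ≡ 24 (mod 49), and since 11⁻¹ ≡ 9 (mod 49), t ≡ 20. Hence m ≡ 22198 + 28823·20 = 598658 (mod 1412327).
From m ≡ 598658 (mod 1412327) write m = 598658 + 1412327t. Substituting into m ≡ 6 (mod 25) gives 1412327t ≡ 23 (mod 25), and since 2⁻¹ ≡ 13 (mod 25), t ≡ 24. Hence m ≡ 598658 + 1412327·24 = 34494506 (mod 35308175).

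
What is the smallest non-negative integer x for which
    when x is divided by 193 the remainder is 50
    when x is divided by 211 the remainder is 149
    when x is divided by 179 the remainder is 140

2666345

The moduli are pairwise coprime; N = 193·211·179 = 7289417.
N/193 = 37769; 37769 ≡ 134 (mod 193); 134·157 ≡ 1, so inverse 157.
N/211 = 34547; 34547 ≡ 154 (mod 211); 154·37 ≡ 1, so inverse 37.
N/179 = 40723; 40723 ≡ 90 (mod 179); 90·2 ≡ 1, so inverse 2.
x ≡ 50·37769·157 + 149·34547·37 + 140·40723·2 = 498346701.
498346701 mod 7289417 = 2666345.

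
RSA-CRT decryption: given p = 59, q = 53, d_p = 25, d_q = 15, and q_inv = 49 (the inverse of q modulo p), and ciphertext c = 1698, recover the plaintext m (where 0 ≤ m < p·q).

m₁ = c^(d_p) mod p: c ≡ 46 (mod 59), and 46^25 mod 59 = 12.
m₂ = c^(d_q) mod q: c ≡ 2 (mod 53), and 2^15 mod 53 = 14.
h = q_inv·(m₁ − m₂) mod p = 49·(12 − 14) mod 59 = 20.
m = m₂ + h·q = 14 + 20·53 = 1074.

1074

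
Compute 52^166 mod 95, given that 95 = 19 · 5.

Mod 19: 52 ≡ 14; by Fermat, exponent reduces to 166 mod 18 = 4; 14^4 ≡ 17 (mod 19).
Mod 5: 52 ≡ 2; by Fermat, exponent reduces to 166 mod 4 = 2; 2^2 ≡ 4 (mod 5).
Combine by CRT: x ≡ 17 (mod 19), x ≡ 4 (mod 5) ⇒ x ≡ 74 (mod 95).

74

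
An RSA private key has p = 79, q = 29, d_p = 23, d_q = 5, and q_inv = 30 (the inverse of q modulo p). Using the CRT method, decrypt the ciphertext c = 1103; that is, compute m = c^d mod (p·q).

1190

m₁ = c^(d_p) mod p: c ≡ 76 (mod 79), and 76^23 mod 79 = 5.
m₂ = c^(d_q) mod q: c ≡ 1 (mod 29), and 1^5 mod 29 = 1.
h = q_inv·(m₁ − m₂) mod p = 30·(5 − 1) mod 79 = 41.
m = m₂ + h·q = 1 + 41·29 = 1190.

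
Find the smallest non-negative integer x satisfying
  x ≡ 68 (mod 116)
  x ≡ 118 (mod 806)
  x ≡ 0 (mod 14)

gcd(116, 806) = 2 and 2 | (118 − 68), so the pair is consistent; merging gives x ≡ 38000 (mod 46748), where 46748 = lcm(116, 806).
gcd(46748, 14) = 2 and 2 | (0 − 38000), so the pair is consistent; merging gives x ≡ 271740 (mod 327236), where 327236 = lcm(46748, 14).
The solution is unique modulo lcm(116, 806, 14) = 327236.

271740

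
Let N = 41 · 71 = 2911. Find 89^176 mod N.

Mod 41: 89 ≡ 7; by Fermat, exponent reduces to 176 mod 40 = 16; 7^16 ≡ 16 (mod 41).
Mod 71: 89 ≡ 18; by Fermat, exponent reduces to 176 mod 70 = 36; 18^36 ≡ 18 (mod 71).
Combine by CRT: x ≡ 16 (mod 41), x ≡ 18 (mod 71) ⇒ x ≡ 2148 (mod 2911).

2148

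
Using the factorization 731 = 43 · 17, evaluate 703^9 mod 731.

317

Mod 43: 703 ≡ 15; 15^9 ≡ 16 (mod 43).
Mod 17: 703 ≡ 6; 6^9 ≡ 11 (mod 17).
Combine by CRT: x ≡ 16 (mod 43), x ≡ 11 (mod 17) ⇒ x ≡ 317 (mod 731).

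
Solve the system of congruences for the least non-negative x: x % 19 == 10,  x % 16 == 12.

124

From x ≡ 10 (mod 19) write x = 10 + 19t. Substituting into x ≡ 12 (mod 16) gives 19t ≡ 2 (mod 16), and since 3⁻¹ ≡ 11 (mod 16), t ≡ 6. Hence x ≡ 10 + 19·6 = 124 (mod 304).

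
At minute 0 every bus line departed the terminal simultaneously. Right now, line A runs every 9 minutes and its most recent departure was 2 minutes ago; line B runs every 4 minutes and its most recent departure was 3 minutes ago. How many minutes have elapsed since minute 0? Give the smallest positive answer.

11

Combine the congruences pairwise.
From t ≡ 2 (mod 9) write t = 2 + 9s. Substituting into t ≡ 3 (mod 4) gives 9s ≡ 1 (mod 4), and since 1⁻¹ ≡ 1 (mod 4), s ≡ 1. Hence t ≡ 2 + 9·1 = 11 (mod 36).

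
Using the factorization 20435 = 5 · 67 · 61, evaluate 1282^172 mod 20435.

17996

Mod 5: 1282 ≡ 2; since 4 | 172, by Fermat 2^172 ≡ 1 (mod 5).
Mod 67: 1282 ≡ 9; by Fermat, exponent reduces to 172 mod 66 = 40; 9^40 ≡ 40 (mod 67).
Mod 61: 1282 ≡ 1; by Fermat, exponent reduces to 172 mod 60 = 52; 1^52 ≡ 1 (mod 61).
Combine by CRT: x ≡ 1 (mod 5), x ≡ 40 (mod 67), x ≡ 1 (mod 61) ⇒ x ≡ 17996 (mod 20435).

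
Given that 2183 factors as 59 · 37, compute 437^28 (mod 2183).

1561

Mod 59: 437 ≡ 24; 24^28 ≡ 27 (mod 59).
Mod 37: 437 ≡ 30; 30^28 ≡ 7 (mod 37).
Combine by CRT: x ≡ 27 (mod 59), x ≡ 7 (mod 37) ⇒ x ≡ 1561 (mod 2183).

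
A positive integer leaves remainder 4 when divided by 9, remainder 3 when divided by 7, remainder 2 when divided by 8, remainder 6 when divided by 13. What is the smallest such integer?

2866

The moduli are pairwise coprime; N = 9·7·8·13 = 6552.
N/9 = 728; 728 ≡ 8 (mod 9); 8·8 ≡ 1, so inverse 8.
N/7 = 936; 936 ≡ 5 (mod 7); 5·3 ≡ 1, so inverse 3.
N/8 = 819; 819 ≡ 3 (mod 8); 3·3 ≡ 1, so inverse 3.
N/13 = 504; 504 ≡ 10 (mod 13); 10·4 ≡ 1, so inverse 4.
t ≡ 4·728·8 + 3·936·3 + 2·819·3 + 6·504·4 = 48730.
48730 mod 6552 = 2866.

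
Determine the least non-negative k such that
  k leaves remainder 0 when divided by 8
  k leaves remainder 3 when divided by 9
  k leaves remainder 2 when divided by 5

The moduli are pairwise coprime; N = 8·9·5 = 360.
N/8 = 45; 45 ≡ 5 (mod 8); 5·5 ≡ 1, so inverse 5.
N/9 = 40; 40 ≡ 4 (mod 9); 4·7 ≡ 1, so inverse 7.
N/5 = 72; 72 ≡ 2 (mod 5); 2·3 ≡ 1, so inverse 3.
k ≡ 0·45·5 + 3·40·7 + 2·72·3 = 1272.
1272 mod 360 = 192.

192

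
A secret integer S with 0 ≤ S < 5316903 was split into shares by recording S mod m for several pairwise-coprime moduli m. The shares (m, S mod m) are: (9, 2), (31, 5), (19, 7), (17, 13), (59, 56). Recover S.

2104409

From S ≡ 2 (mod 9) write S = 2 + 9t. Substituting into S ≡ 5 (mod 31) gives 9t ≡ 3 (mod 31), and since 9⁻¹ ≡ 7 (mod 31), t ≡ 21. Hence S ≡ 2 + 9·21 = 191 (mod 279).
From S ≡ 191 (mod 279) write S = 191 + 279t. Substituting into S ≡ 7 (mod 19) gives 279t ≡ 6 (mod 19), and since 13⁻¹ ≡ 3 (mod 19), t ≡ 18. Hence S ≡ 191 + 279·18 = 5213 (mod 5301).
From S ≡ 5213 (mod 5301) write S = 5213 + 5301t. Substituting into S ≡ 13 (mod 17) gives 5301t ≡ 2 (mod 17), and since 14⁻¹ ≡ 11 (mod 17), t ≡ 5. Hence S ≡ 5213 + 5301·5 = 31718 (mod 90117).
From S ≡ 31718 (mod 90117) write S = 31718 + 90117t. Substituting into S ≡ 56 (mod 59) gives 90117t ≡ 21 (mod 59), and since 24⁻¹ ≡ 32 (mod 59), t ≡ 23. Hence S ≡ 31718 + 90117·23 = 2104409 (mod 5316903).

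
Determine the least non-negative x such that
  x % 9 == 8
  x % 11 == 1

89

From x ≡ 8 (mod 9) write x = 8 + 9t. Substituting into x ≡ 1 (mod 11) gives 9t ≡ 4 (mod 11), and since 9⁻¹ ≡ 5 (mod 11), t ≡ 9. Hence x ≡ 8 + 9·9 = 89 (mod 99).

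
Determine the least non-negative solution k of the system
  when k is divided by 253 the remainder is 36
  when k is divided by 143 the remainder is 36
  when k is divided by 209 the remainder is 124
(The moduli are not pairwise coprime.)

19770

gcd(253, 143) = 11 and 11 | (36 − 36), so the pair is consistent; merging gives k ≡ 36 (mod 3289), where 3289 = lcm(253, 143).
gcd(3289, 209) = 11 and 11 | (124 − 36), so the pair is consistent; merging gives k ≡ 19770 (mod 62491), where 62491 = lcm(3289, 209).
The solution is unique modulo lcm(253, 143, 209) = 62491.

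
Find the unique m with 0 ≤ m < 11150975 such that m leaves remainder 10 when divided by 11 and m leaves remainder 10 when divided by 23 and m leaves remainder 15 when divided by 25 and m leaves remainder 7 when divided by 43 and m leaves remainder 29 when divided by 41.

7352190

The moduli are pairwise coprime; N = 11·23·25·43·41 = 11150975.
N/11 = 1013725; 1013725 ≡ 9 (mod 11); 9·5 ≡ 1, so inverse 5.
N/23 = 484825; 484825 ≡ 8 (mod 23); 8·3 ≡ 1, so inverse 3.
N/25 = 446039; 446039 ≡ 14 (mod 25); 14·9 ≡ 1, so inverse 9.
N/43 = 259325; 259325 ≡ 35 (mod 43); 35·16 ≡ 1, so inverse 16.
N/41 = 271975; 271975 ≡ 22 (mod 41); 22·28 ≡ 1, so inverse 28.
m ≡ 10·1013725·5 + 10·484825·3 + 15·446039·9 + 7·259325·16 + 29·271975·28 = 375334365.
375334365 mod 11150975 = 7352190.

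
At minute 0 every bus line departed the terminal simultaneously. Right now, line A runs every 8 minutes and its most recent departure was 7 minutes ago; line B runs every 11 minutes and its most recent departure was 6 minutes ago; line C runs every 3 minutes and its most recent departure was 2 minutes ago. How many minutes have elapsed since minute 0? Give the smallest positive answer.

215

Combine the congruences pairwise.
From t ≡ 7 (mod 8) write t = 7 + 8s. Substituting into t ≡ 6 (mod 11) gives 8s ≡ 10 (mod 11), and since 8⁻¹ ≡ 7 (mod 11), s ≡ 4. Hence t ≡ 7 + 8·4 = 39 (mod 88).
From t ≡ 39 (mod 88) write t = 39 + 88s. Substituting into t ≡ 2 (mod 3) gives 88s ≡ 2 (mod 3), and since 1⁻¹ ≡ 1 (mod 3), s ≡ 2. Hence t ≡ 39 + 88·2 = 215 (mod 264).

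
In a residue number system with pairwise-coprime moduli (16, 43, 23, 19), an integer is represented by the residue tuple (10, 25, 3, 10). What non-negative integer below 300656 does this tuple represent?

Combine the congruences pairwise.
From x ≡ 10 (mod 16) write x = 10 + 16t. Substituting into x ≡ 25 (mod 43) gives 16t ≡ 15 (mod 43), and since 16⁻¹ ≡ 35 (mod 43), t ≡ 9. Hence x ≡ 10 + 16·9 = 154 (mod 688).
From x ≡ 154 (mod 688) write x = 154 + 688t. Substituting into x ≡ 3 (mod 23) gives 688t ≡ 10 (mod 23), and since 21⁻¹ ≡ 11 (mod 23), t ≡ 18. Hence x ≡ 154 + 688·18 = 12538 (mod 15824).
From x ≡ 12538 (mod 15824) write x = 12538 + 15824t. Substituting into x ≡ 10 (mod 19) gives 15824t ≡ 12 (mod 19), and since 16⁻¹ ≡ 6 (mod 19), t ≡ 15. Hence x ≡ 12538 + 15824·15 = 249898 (mod 300656).

249898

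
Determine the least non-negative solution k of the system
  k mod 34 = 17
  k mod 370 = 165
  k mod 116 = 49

Combine the congruences pairwise.
gcd(34, 370) = 2 and 2 | (165 − 17), so the pair is consistent; merging gives k ≡ 1275 (mod 6290), where 6290 = lcm(34, 370).
gcd(6290, 116) = 2 and 2 | (49 − 1275), so the pair is consistent; merging gives k ≡ 322065 (mod 364820), where 364820 = lcm(6290, 116).
The solution is unique modulo lcm(34, 370, 116) = 364820.

322065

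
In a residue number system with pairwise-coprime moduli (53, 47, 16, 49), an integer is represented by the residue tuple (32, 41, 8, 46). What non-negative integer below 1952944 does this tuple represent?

1279240

The moduli are pairwise coprime; N = 53·47·16·49 = 1952944.
N/53 = 36848; 36848 ≡ 13 (mod 53); 13·49 ≡ 1, so inverse 49.
N/47 = 41552; 41552 ≡ 4 (mod 47); 4·12 ≡ 1, so inverse 12.
N/16 = 122059; 122059 ≡ 11 (mod 16); 11·3 ≡ 1, so inverse 3.
N/49 = 39856; 39856 ≡ 19 (mod 49); 19·31 ≡ 1, so inverse 31.
x ≡ 32·36848·49 + 41·41552·12 + 8·122059·3 + 46·39856·31 = 137985320.
137985320 mod 1952944 = 1279240.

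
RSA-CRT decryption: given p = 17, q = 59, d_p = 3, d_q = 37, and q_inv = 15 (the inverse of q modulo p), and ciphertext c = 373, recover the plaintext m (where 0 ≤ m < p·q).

985

m₁ = c^(d_p) mod p: c ≡ 16 (mod 17), and 16^3 mod 17 = 16.
m₂ = c^(d_q) mod q: c ≡ 19 (mod 59), and 19^37 mod 59 = 41.
h = q_inv·(m₁ − m₂) mod p = 15·(16 − 41) mod 17 = 16.
m = m₂ + h·q = 41 + 16·59 = 985.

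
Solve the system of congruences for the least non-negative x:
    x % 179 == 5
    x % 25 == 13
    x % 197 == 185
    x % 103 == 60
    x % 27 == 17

Combine the congruences pairwise.
From x ≡ 5 (mod 179) write x = 5 + 179t. Substituting into x ≡ 13 (mod 25) gives 179t ≡ 8 (mod 25), and since 4⁻¹ ≡ 19 (mod 25), t ≡ 2. Hence x ≡ 5 + 179·2 = 363 (mod 4475).
From x ≡ 363 (mod 4475) write x = 363 + 4475t. Substituting into x ≡ 185 (mod 197) gives 4475t ≡ 19 (mod 197), and since 141⁻¹ ≡ 102 (mod 197), t ≡ 165. Hence x ≡ 363 + 4475·165 = 738738 (mod 881575).
From x ≡ 738738 (mod 881575) write x = 738738 + 881575t. Substituting into x ≡ 60 (mod 103) gives 881575t ≡ 38 (mod 103), and since 101⁻¹ ≡ 51 (mod 103), t ≡ 84. Hence x ≡ 738738 + 881575·84 = 74791038 (mod 90802225).
From x ≡ 74791038 (mod 90802225) write x = 74791038 + 90802225t. Substituting into x ≡ 17 (mod 27) gives 90802225t ≡ 5 (mod 27), and since 10⁻¹ ≡ 19 (mod 27), t ≡ 14. Hence x ≡ 74791038 + 90802225·14 = 1346022188 (mod 2451660075).

1346022188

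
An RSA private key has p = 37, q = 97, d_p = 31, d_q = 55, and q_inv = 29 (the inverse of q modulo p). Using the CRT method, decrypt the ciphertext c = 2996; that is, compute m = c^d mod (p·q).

m₁ = c^(d_p) mod p: c ≡ 36 (mod 37), and 36^31 mod 37 = 36.
m₂ = c^(d_q) mod q: c ≡ 86 (mod 97), and 86^55 mod 97 = 32.
h = q_inv·(m₁ − m₂) mod p = 29·(36 − 32) mod 37 = 5.
m = m₂ + h·q = 32 + 5·97 = 517.

517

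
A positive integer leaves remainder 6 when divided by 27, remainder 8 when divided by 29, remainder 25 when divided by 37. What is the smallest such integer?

From n ≡ 6 (mod 27) write n = 6 + 27t. Substituting into n ≡ 8 (mod 29) gives 27t ≡ 2 (mod 29), and since 27⁻¹ ≡ 14 (mod 29), t ≡ 28. Hence n ≡ 6 + 27·28 = 762 (mod 783).
From n ≡ 762 (mod 783) write n = 762 + 783t. Substituting into n ≡ 25 (mod 37) gives 783t ≡ 3 (mod 37), and since 6⁻¹ ≡ 31 (mod 37), t ≡ 19. Hence n ≡ 762 + 783·19 = 15639 (mod 28971).

15639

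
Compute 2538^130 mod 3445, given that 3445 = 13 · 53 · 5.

2174

Mod 13: 2538 ≡ 3; by Fermat, exponent reduces to 130 mod 12 = 10; 3^10 ≡ 3 (mod 13).
Mod 53: 2538 ≡ 47; by Fermat, exponent reduces to 130 mod 52 = 26; 47^26 ≡ 1 (mod 53).
Mod 5: 2538 ≡ 3; by Fermat, exponent reduces to 130 mod 4 = 2; 3^2 ≡ 4 (mod 5).
Combine by CRT: x ≡ 3 (mod 13), x ≡ 1 (mod 53), x ≡ 4 (mod 5) ⇒ x ≡ 2174 (mod 3445).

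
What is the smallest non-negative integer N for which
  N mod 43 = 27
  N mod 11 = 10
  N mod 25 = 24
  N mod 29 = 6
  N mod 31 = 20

The moduli are pairwise coprime; M = 43·11·25·29·31 = 10630675.
M/43 = 247225; 247225 ≡ 18 (mod 43); 18·12 ≡ 1, so inverse 12.
M/11 = 966425; 966425 ≡ 9 (mod 11); 9·5 ≡ 1, so inverse 5.
M/25 = 425227; 425227 ≡ 2 (mod 25); 2·13 ≡ 1, so inverse 13.
M/29 = 366575; 366575 ≡ 15 (mod 29); 15·2 ≡ 1, so inverse 2.
M/31 = 342925; 342925 ≡ 3 (mod 31); 3·21 ≡ 1, so inverse 21.
N ≡ 27·247225·12 + 10·966425·5 + 24·425227·13 + 6·366575·2 + 20·342925·21 = 409520374.
409520374 mod 10630675 = 5554724.

5554724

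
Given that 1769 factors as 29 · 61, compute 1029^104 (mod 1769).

Mod 29: 1029 ≡ 14; by Fermat, exponent reduces to 104 mod 28 = 20; 14^20 ≡ 24 (mod 29).
Mod 61: 1029 ≡ 53; by Fermat, exponent reduces to 104 mod 60 = 44; 53^44 ≡ 9 (mod 61).
Combine by CRT: x ≡ 24 (mod 29), x ≡ 9 (mod 61) ⇒ x ≡ 314 (mod 1769).

314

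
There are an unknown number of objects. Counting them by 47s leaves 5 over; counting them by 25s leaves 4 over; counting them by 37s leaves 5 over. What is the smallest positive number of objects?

27829

The moduli are pairwise coprime; M = 47·25·37 = 43475.
M/47 = 925; 925 ≡ 32 (mod 47); 32·25 ≡ 1, so inverse 25.
M/25 = 1739; 1739 ≡ 14 (mod 25); 14·9 ≡ 1, so inverse 9.
M/37 = 1175; 1175 ≡ 28 (mod 37); 28·4 ≡ 1, so inverse 4.
N ≡ 5·925·25 + 4·1739·9 + 5·1175·4 = 201729.
201729 mod 43475 = 27829.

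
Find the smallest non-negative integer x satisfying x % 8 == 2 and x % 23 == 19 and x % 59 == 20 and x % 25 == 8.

The moduli are pairwise coprime; N = 8·23·59·25 = 271400.
N/8 = 33925; 33925 ≡ 5 (mod 8); 5·5 ≡ 1, so inverse 5.
N/23 = 11800; 11800 ≡ 1 (mod 23), inverse 1.
N/59 = 4600; 4600 ≡ 57 (mod 59); 57·29 ≡ 1, so inverse 29.
N/25 = 10856; 10856 ≡ 6 (mod 25); 6·21 ≡ 1, so inverse 21.
x ≡ 2·33925·5 + 19·11800·1 + 20·4600·29 + 8·10856·21 = 5055258.
5055258 mod 271400 = 170058.

170058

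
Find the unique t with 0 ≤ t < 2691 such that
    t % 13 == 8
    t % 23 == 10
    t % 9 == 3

The moduli are pairwise coprime; N = 13·23·9 = 2691.
N/13 = 207; 207 ≡ 12 (mod 13); 12·12 ≡ 1, so inverse 12.
N/23 = 117; 117 ≡ 2 (mod 23); 2·12 ≡ 1, so inverse 12.
N/9 = 299; 299 ≡ 2 (mod 9); 2·5 ≡ 1, so inverse 5.
t ≡ 8·207·12 + 10·117·12 + 3·299·5 = 38397.
38397 mod 2691 = 723.

723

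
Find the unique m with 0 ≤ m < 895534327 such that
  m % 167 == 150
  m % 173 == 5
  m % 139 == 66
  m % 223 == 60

From m ≡ 150 (mod 167) write m = 150 + 167t. Substituting into m ≡ 5 (mod 173) gives 167t ≡ 28 (mod 173), and since 167⁻¹ ≡ 144 (mod 173), t ≡ 53. Hence m ≡ 150 + 167·53 = 9001 (mod 28891).
From m ≡ 9001 (mod 28891) write m = 9001 + 28891t. Substituting into m ≡ 66 (mod 139) gives 28891t ≡ 100 (mod 139), and since 118⁻¹ ≡ 86 (mod 139), t ≡ 121. Hence m ≡ 9001 + 28891·121 = 3504812 (mod 4015849).
From m ≡ 3504812 (mod 4015849) write m = 3504812 + 4015849t. Substituting into m ≡ 60 (mod 223) gives 4015849t ≡ 139 (mod 223), and since 65⁻¹ ≡ 199 (mod 223), t ≡ 9. Hence m ≡ 3504812 + 4015849·9 = 39647453 (mod 895534327).

39647453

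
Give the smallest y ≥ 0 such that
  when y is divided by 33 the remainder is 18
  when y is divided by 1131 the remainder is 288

3681

Combine the congruences pairwise.
gcd(33, 1131) = 3 and 3 | (288 − 18), so the pair is consistent; merging gives y ≡ 3681 (mod 12441), where 12441 = lcm(33, 1131).
The solution is unique modulo lcm(33, 1131) = 12441.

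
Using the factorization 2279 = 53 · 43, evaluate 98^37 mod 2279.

879

Mod 53: 98 ≡ 45; 45^37 ≡ 31 (mod 53).
Mod 43: 98 ≡ 12; 12^37 ≡ 19 (mod 43).
Combine by CRT: x ≡ 31 (mod 53), x ≡ 19 (mod 43) ⇒ x ≡ 879 (mod 2279).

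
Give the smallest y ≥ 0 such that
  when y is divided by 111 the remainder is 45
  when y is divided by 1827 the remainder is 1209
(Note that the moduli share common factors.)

23133

gcd(111, 1827) = 3 and 3 | (1209 − 45), so the pair is consistent; merging gives y ≡ 23133 (mod 67599), where 67599 = lcm(111, 1827).
The solution is unique modulo lcm(111, 1827) = 67599.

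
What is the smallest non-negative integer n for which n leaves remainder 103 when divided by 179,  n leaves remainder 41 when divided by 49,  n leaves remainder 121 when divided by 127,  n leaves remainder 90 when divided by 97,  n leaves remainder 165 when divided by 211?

The moduli are pairwise coprime; M = 179·49·127·97·211 = 22798539239.
M/179 = 127366141; 127366141 ≡ 123 (mod 179); 123·163 ≡ 1, so inverse 163.
M/49 = 465276311; 465276311 ≡ 45 (mod 49); 45·12 ≡ 1, so inverse 12.
M/127 = 179516057; 179516057 ≡ 33 (mod 127); 33·77 ≡ 1, so inverse 77.
M/97 = 235036487; 235036487 ≡ 55 (mod 97); 55·30 ≡ 1, so inverse 30.
M/211 = 108049949; 108049949 ≡ 14 (mod 211); 14·196 ≡ 1, so inverse 196.
n ≡ 103·127366141·163 + 41·465276311·12 + 121·179516057·77 + 90·235036487·30 + 165·108049949·196 = 8168751054890.
8168751054890 mod 22798539239 = 6874007328.

6874007328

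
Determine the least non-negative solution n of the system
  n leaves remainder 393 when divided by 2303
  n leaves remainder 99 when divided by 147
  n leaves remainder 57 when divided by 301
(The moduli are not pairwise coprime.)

166209

gcd(2303, 147) = 49 and 49 | (99 − 393), so the pair is consistent; merging gives n ≡ 393 (mod 6909), where 6909 = lcm(2303, 147).
gcd(6909, 301) = 7 and 7 | (57 − 393), so the pair is consistent; merging gives n ≡ 166209 (mod 297087), where 297087 = lcm(6909, 301).
The solution is unique modulo lcm(2303, 147, 301) = 297087.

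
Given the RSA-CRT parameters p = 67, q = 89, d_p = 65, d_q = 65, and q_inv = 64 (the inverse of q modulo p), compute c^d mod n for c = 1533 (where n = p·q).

4045

m₁ = c^(d_p) mod p: c ≡ 59 (mod 67), and 59^65 mod 67 = 25.
m₂ = c^(d_q) mod q: c ≡ 20 (mod 89), and 20^65 mod 89 = 40.
h = q_inv·(m₁ − m₂) mod p = 64·(25 − 40) mod 67 = 45.
m = m₂ + h·q = 40 + 45·89 = 4045.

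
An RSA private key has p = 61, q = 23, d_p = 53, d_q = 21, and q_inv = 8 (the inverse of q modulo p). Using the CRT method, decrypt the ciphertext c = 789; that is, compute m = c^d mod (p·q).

815

m₁ = c^(d_p) mod p: c ≡ 57 (mod 61), and 57^53 mod 61 = 22.
m₂ = c^(d_q) mod q: c ≡ 7 (mod 23), and 7^21 mod 23 = 10.
h = q_inv·(m₁ − m₂) mod p = 8·(22 − 10) mod 61 = 35.
m = m₂ + h·q = 10 + 35·23 = 815.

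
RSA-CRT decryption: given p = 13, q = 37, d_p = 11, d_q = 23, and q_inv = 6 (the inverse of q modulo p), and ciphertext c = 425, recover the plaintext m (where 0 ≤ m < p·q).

133

m₁ = c^(d_p) mod p: c ≡ 9 (mod 13), and 9^11 mod 13 = 3.
m₂ = c^(d_q) mod q: c ≡ 18 (mod 37), and 18^23 mod 37 = 22.
h = q_inv·(m₁ − m₂) mod p = 6·(3 − 22) mod 13 = 3.
m = m₂ + h·q = 22 + 3·37 = 133.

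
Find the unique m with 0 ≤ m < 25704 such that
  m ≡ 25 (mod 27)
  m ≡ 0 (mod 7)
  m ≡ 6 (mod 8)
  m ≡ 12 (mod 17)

19222

The moduli are pairwise coprime; N = 27·7·8·17 = 25704.
N/27 = 952; 952 ≡ 7 (mod 27); 7·4 ≡ 1, so inverse 4.
N/7 = 3672; 3672 ≡ 4 (mod 7); 4·2 ≡ 1, so inverse 2.
N/8 = 3213; 3213 ≡ 5 (mod 8); 5·5 ≡ 1, so inverse 5.
N/17 = 1512; 1512 ≡ 16 (mod 17); 16·16 ≡ 1, so inverse 16.
m ≡ 25·952·4 + 0·3672·2 + 6·3213·5 + 12·1512·16 = 481894.
481894 mod 25704 = 19222.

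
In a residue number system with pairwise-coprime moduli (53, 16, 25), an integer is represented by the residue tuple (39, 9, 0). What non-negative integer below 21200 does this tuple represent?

Combine the congruences pairwise.
From x ≡ 39 (mod 53) write x = 39 + 53t. Substituting into x ≡ 9 (mod 16) gives 53t ≡ 2 (mod 16), and since 5⁻¹ ≡ 13 (mod 16), t ≡ 10. Hence x ≡ 39 + 53·10 = 569 (mod 848).
From x ≡ 569 (mod 848) write x = 569 + 848t. Substituting into x ≡ 0 (mod 25) gives 848t ≡ 6 (mod 25), and since 23⁻¹ ≡ 12 (mod 25), t ≡ 22. Hence x ≡ 569 + 848·22 = 19225 (mod 21200).

19225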